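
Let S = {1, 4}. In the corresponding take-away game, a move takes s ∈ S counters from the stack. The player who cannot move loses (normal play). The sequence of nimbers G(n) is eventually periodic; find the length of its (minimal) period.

5

G(0) = 0
G(1) = mex{0} = 1
G(2) = mex{1} = 0
G(3) = mex{0} = 1
G(4) = mex{1,0} = 2
G(5) = mex{2,1} = 0
G(6) = mex{0,0} = 1
G(7) = mex{1,1} = 0
G(8) = mex{0,2} = 1
G(9) = mex{1,0} = 2
G(10) = mex{2,1} = 0
G(11) = mex{0,0} = 1
G(12) = mex{1,1} = 0
G(13) = mex{0,2} = 1
G(14) = mex{1,0} = 2
G(n+5) = G(n) holds for n = 0,…,3 (a full window of length max(S) = 4), so the sequence is purely periodic with period 5.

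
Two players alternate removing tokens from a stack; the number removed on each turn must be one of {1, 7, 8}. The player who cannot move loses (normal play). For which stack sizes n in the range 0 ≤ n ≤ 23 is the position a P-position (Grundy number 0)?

0, 2, 4, 6, 15, 17, 19, 21

G(0) = 0
G(1) = mex{0} = 1
G(2) = mex{1} = 0
G(3) = mex{0} = 1
G(4) = mex{1} = 0
G(5) = mex{0} = 1
G(6) = mex{1} = 0
G(7) = mex{0,0} = 1
G(8) = mex{1,1,0} = 2
G(9) = mex{2,0,1} = 3
G(10) = mex{3,1,0} = 2
G(11) = mex{2,0,1} = 3
G(12) = mex{3,1,0} = 2
G(13) = mex{2,0,1} = 3
G(14) = mex{3,1,0} = 2
G(15) = mex{2,2,1} = 0
G(16) = mex{0,3,2} = 1
G(17) = mex{1,2,3} = 0
G(18) = mex{0,3,2} = 1
G(19) = mex{1,2,3} = 0
G(20) = mex{0,3,2} = 1
G(21) = mex{1,2,3} = 0
G(22) = mex{0,0,2} = 1
G(23) = mex{1,1,0} = 2
P-positions are exactly the n with G(n) = 0.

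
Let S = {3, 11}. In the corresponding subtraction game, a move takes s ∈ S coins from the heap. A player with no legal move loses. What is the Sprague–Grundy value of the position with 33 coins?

G(0) = 0
G(1) = mex{} = 0
G(2) = mex{} = 0
G(3) = mex{0} = 1
G(4) = mex{0} = 1
G(5) = mex{0} = 1
G(6) = mex{1} = 0
G(7) = mex{1} = 0
G(8) = mex{1} = 0
G(9) = mex{0} = 1
G(10) = mex{0} = 1
G(11) = mex{0,0} = 1
G(12) = mex{1,0} = 2
G(13) = mex{1,0} = 2
G(14) = mex{1,1} = 0
G(15) = mex{2,1} = 0
G(16) = mex{2,1} = 0
G(17) = mex{0,0} = 1
G(18) = mex{0,0} = 1
G(19) = mex{0,0} = 1
G(20) = mex{1,1} = 0
G(21) = mex{1,1} = 0
G(22) = mex{1,1} = 0
G(23) = mex{0,2} = 1
G(24) = mex{0,2} = 1
G(25) = mex{0,0} = 1
G(26) = mex{1,0} = 2
G(27) = mex{1,0} = 2
G(28) = mex{1,1} = 0
G(29) = mex{2,1} = 0
G(30) = mex{2,1} = 0
G(31) = mex{0,0} = 1
G(32) = mex{0,0} = 1
G(33) = mex{0,0} = 1

1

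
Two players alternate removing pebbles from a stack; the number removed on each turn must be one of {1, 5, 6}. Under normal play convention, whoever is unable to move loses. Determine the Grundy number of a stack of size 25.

G(0) = 0
G(1) = mex{0} = 1
G(2) = mex{1} = 0
G(3) = mex{0} = 1
G(4) = mex{1} = 0
G(5) = mex{0,0} = 1
G(6) = mex{1,1,0} = 2
G(7) = mex{2,0,1} = 3
G(8) = mex{3,1,0} = 2
G(9) = mex{2,0,1} = 3
G(10) = mex{3,1,0} = 2
G(11) = mex{2,2,1} = 0
G(12) = mex{0,3,2} = 1
G(13) = mex{1,2,3} = 0
G(14) = mex{0,3,2} = 1
G(15) = mex{1,2,3} = 0
G(16) = mex{0,0,2} = 1
G(17) = mex{1,1,0} = 2
G(18) = mex{2,0,1} = 3
G(19) = mex{3,1,0} = 2
G(20) = mex{2,0,1} = 3
G(21) = mex{3,1,0} = 2
G(22) = mex{2,2,1} = 0
G(23) = mex{0,3,2} = 1
G(24) = mex{1,2,3} = 0
G(25) = mex{0,3,2} = 1

1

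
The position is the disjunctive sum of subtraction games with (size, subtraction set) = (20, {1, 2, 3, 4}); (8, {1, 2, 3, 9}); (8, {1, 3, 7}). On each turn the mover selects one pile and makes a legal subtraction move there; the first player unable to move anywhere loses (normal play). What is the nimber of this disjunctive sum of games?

0

Pile A, S = {1, 2, 3, 4}:
n :  0  1  2  3  4  5  6  7  8  9 10 11 12 13 14 15 16 17 18 19 20
G :  0  1  2  3  4  0  1  2  3  4  0  1  2  3  4  0  1  2  3  4  0
G_A(20) = 0.
Pile B, S = {1, 2, 3, 9}:
G(0) = 0
G(1) = mex{0} = 1
G(2) = mex{1,0} = 2
G(3) = mex{2,1,0} = 3
G(4) = mex{3,2,1} = 0
G(5) = mex{0,3,2} = 1
G(6) = mex{1,0,3} = 2
G(7) = mex{2,1,0} = 3
G(8) = mex{3,2,1} = 0
G_B(8) = 0.
Pile C, S = {1, 3, 7}:
G(0) = 0
G(1) = mex{0} = 1
G(2) = mex{1} = 0
G(3) = mex{0,0} = 1
G(4) = mex{1,1} = 0
G(5) = mex{0,0} = 1
G(6) = mex{1,1} = 0
G(7) = mex{0,0,0} = 1
G(8) = mex{1,1,1} = 0
G_C(8) = 0.
Combined Grundy value = 0 ⊕ 0 ⊕ 0 = 0.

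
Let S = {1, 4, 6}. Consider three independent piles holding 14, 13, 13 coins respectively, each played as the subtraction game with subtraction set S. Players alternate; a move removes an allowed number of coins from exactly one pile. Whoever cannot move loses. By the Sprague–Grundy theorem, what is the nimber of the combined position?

All piles use S = {1, 4, 6}:
n :  0  1  2  3  4  5  6  7  8  9 10 11 12 13 14
G :  0  1  0  1  2  0  1  0  1  2  0  1  0  1  2
Pile A: G(14) = 2.
Pile B: G(13) = 1.
Pile C: G(13) = 1.
Combined Grundy value = 2 ⊕ 1 ⊕ 1 = 2.

2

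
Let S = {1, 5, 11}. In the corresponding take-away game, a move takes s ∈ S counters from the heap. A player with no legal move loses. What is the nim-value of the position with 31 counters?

1

G(0) = 0
G(1) = mex{0} = 1
G(2) = mex{1} = 0
G(3) = mex{0} = 1
G(4) = mex{1} = 0
G(5) = mex{0,0} = 1
G(6) = mex{1,1} = 0
G(7) = mex{0,0} = 1
G(8) = mex{1,1} = 0
G(9) = mex{0,0} = 1
G(10) = mex{1,1} = 0
G(11) = mex{0,0,0} = 1
G(12) = mex{1,1,1} = 0
G(13) = mex{0,0,0} = 1
G(14) = mex{1,1,1} = 0
G(15) = mex{0,0,0} = 1
G(16) = mex{1,1,1} = 0
G(17) = mex{0,0,0} = 1
G(18) = mex{1,1,1} = 0
G(19) = mex{0,0,0} = 1
G(20) = mex{1,1,1} = 0
G(21) = mex{0,0,0} = 1
G(22) = mex{1,1,1} = 0
G(23) = mex{0,0,0} = 1
G(24) = mex{1,1,1} = 0
G(25) = mex{0,0,0} = 1
G(26) = mex{1,1,1} = 0
G(27) = mex{0,0,0} = 1
G(28) = mex{1,1,1} = 0
G(29) = mex{0,0,0} = 1
G(30) = mex{1,1,1} = 0
G(31) = mex{0,0,0} = 1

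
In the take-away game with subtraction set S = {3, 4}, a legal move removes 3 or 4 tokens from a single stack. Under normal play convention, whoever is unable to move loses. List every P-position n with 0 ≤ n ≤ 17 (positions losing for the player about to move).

0, 1, 2, 7, 8, 9, 14, 15, 16

G(0) = 0
G(1) = mex{} = 0
G(2) = mex{} = 0
G(3) = mex{0} = 1
G(4) = mex{0,0} = 1
G(5) = mex{0,0} = 1
G(6) = mex{1,0} = 2
G(7) = mex{1,1} = 0
G(8) = mex{1,1} = 0
G(9) = mex{2,1} = 0
G(10) = mex{0,2} = 1
G(11) = mex{0,0} = 1
G(12) = mex{0,0} = 1
G(13) = mex{1,0} = 2
G(14) = mex{1,1} = 0
G(15) = mex{1,1} = 0
G(16) = mex{2,1} = 0
G(17) = mex{0,2} = 1
P-positions are exactly the n with G(n) = 0.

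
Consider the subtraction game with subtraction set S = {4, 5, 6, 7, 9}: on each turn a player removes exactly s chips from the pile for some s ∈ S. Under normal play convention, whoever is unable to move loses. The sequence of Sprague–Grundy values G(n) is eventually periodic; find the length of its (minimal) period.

n :  0  1  2  3  4  5  6  7  8  9 10 11 12 13 14 15 16 17 18 19 20 21 22 23 24 25 26 27
G :  0  0  0  0  1  1  1  1  2  2  2  2  3  0  0  0  0  1  1  1  1  2  2  2  2  3  0  0
G(n+13) = G(n) holds for n = 0,…,8 (a full window of length max(S) = 9), so the sequence is purely periodic with period 13.

13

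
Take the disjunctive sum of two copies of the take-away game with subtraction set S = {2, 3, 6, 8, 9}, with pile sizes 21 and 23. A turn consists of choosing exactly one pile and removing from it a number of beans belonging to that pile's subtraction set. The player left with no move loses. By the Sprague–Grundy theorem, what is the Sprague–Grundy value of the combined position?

All piles use S = {2, 3, 6, 8, 9}:
G(0) = 0
G(1) = mex{} = 0
G(2) = mex{0} = 1
G(3) = mex{0,0} = 1
G(4) = mex{1,0} = 2
G(5) = mex{1,1} = 0
G(6) = mex{2,1,0} = 3
G(7) = mex{0,2,0} = 1
G(8) = mex{3,0,1,0} = 2
G(9) = mex{1,3,1,0,0} = 2
G(10) = mex{2,1,2,1,0} = 3
G(11) = mex{2,2,0,1,1} = 3
G(12) = mex{3,2,3,2,1} = 0
G(13) = mex{3,3,1,0,2} = 4
G(14) = mex{0,3,2,3,0} = 1
G(15) = mex{4,0,2,1,3} = 5
G(16) = mex{1,4,3,2,1} = 0
G(17) = mex{5,1,3,2,2} = 0
G(18) = mex{0,5,0,3,2} = 1
G(19) = mex{0,0,4,3,3} = 1
G(20) = mex{1,0,1,0,3} = 2
G(21) = mex{1,1,5,4,0} = 2
G(22) = mex{2,1,0,1,4} = 3
G(23) = mex{2,2,0,5,1} = 3
Pile A: G(21) = 2.
Pile B: G(23) = 3.
Combined Grundy value = 2 ⊕ 3 = 1.

1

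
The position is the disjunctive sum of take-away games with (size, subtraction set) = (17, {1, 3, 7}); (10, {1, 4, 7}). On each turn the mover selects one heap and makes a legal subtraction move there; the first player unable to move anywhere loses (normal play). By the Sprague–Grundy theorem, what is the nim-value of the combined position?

Heap A, S = {1, 3, 7}:
G(0) = 0
G(1) = mex{0} = 1
G(2) = mex{1} = 0
G(3) = mex{0,0} = 1
G(4) = mex{1,1} = 0
G(5) = mex{0,0} = 1
G(6) = mex{1,1} = 0
G(7) = mex{0,0,0} = 1
G(8) = mex{1,1,1} = 0
G(9) = mex{0,0,0} = 1
G(10) = mex{1,1,1} = 0
G(11) = mex{0,0,0} = 1
G(12) = mex{1,1,1} = 0
G(13) = mex{0,0,0} = 1
G(14) = mex{1,1,1} = 0
G(15) = mex{0,0,0} = 1
G(16) = mex{1,1,1} = 0
G(17) = mex{0,0,0} = 1
G_A(17) = 1.
Heap B, S = {1, 4, 7}:
G(0) = 0
G(1) = mex{0} = 1
G(2) = mex{1} = 0
G(3) = mex{0} = 1
G(4) = mex{1,0} = 2
G(5) = mex{2,1} = 0
G(6) = mex{0,0} = 1
G(7) = mex{1,1,0} = 2
G(8) = mex{2,2,1} = 0
G(9) = mex{0,0,0} = 1
G(10) = mex{1,1,1} = 0
G_B(10) = 0.
Combined Grundy value = 1 ⊕ 0 = 1.

1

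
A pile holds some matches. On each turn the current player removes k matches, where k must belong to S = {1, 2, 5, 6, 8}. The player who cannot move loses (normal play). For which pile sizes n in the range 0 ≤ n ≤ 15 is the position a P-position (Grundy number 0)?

0, 3, 7, 10, 14

n :  0  1  2  3  4  5  6  7  8  9 10 11 12 13 14 15
G :  0  1  2  0  1  2  3  0  1  2  0  1  2  3  0  1
P-positions are exactly the n with G(n) = 0.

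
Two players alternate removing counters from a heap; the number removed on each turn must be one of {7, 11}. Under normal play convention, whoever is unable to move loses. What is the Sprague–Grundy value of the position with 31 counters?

1

n :  0  1  2  3  4  5  6  7  8  9 10 11 12 13 14 15 16 17 18 19 20 21 22 23 24 25 26 27 28 29 30 31
G :  0  0  0  0  0  0  0  1  1  1  1  1  1  1  2  2  2  2  0  0  0  0  0  0  0  1  1  1  1  1  1  1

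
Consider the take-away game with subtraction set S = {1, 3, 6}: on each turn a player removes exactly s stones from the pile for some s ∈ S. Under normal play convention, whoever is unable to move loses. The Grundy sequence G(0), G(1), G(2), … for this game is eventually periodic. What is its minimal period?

9

G(0) = 0
G(1) = mex{0} = 1
G(2) = mex{1} = 0
G(3) = mex{0,0} = 1
G(4) = mex{1,1} = 0
G(5) = mex{0,0} = 1
G(6) = mex{1,1,0} = 2
G(7) = mex{2,0,1} = 3
G(8) = mex{3,1,0} = 2
G(9) = mex{2,2,1} = 0
G(10) = mex{0,3,0} = 1
G(11) = mex{1,2,1} = 0
G(12) = mex{0,0,2} = 1
G(13) = mex{1,1,3} = 0
G(14) = mex{0,0,2} = 1
G(15) = mex{1,1,0} = 2
G(16) = mex{2,0,1} = 3
G(17) = mex{3,1,0} = 2
G(18) = mex{2,2,1} = 0
G(19) = mex{0,3,0} = 1
G(n+9) = G(n) holds for n = 0,…,5 (a full window of length max(S) = 6), so the sequence is purely periodic with period 9.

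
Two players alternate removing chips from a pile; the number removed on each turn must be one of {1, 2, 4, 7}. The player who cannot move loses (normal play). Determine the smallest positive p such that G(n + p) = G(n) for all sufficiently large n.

G(0) = 0
G(1) = mex{0} = 1
G(2) = mex{1,0} = 2
G(3) = mex{2,1} = 0
G(4) = mex{0,2,0} = 1
G(5) = mex{1,0,1} = 2
G(6) = mex{2,1,2} = 0
G(7) = mex{0,2,0,0} = 1
G(8) = mex{1,0,1,1} = 2
G(9) = mex{2,1,2,2} = 0
G(10) = mex{0,2,0,0} = 1
G(11) = mex{1,0,1,1} = 2
G(12) = mex{2,1,2,2} = 0
G(13) = mex{0,2,0,0} = 1
G(14) = mex{1,0,1,1} = 2
G(n+3) = G(n) holds for n = 0,…,6 (a full window of length max(S) = 7), so the sequence is purely periodic with period 3.

3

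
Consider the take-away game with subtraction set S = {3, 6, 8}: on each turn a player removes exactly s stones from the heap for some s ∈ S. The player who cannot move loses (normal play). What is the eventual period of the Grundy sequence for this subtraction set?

G(0) = 0
G(1) = mex{} = 0
G(2) = mex{} = 0
G(3) = mex{0} = 1
G(4) = mex{0} = 1
G(5) = mex{0} = 1
G(6) = mex{1,0} = 2
G(7) = mex{1,0} = 2
G(8) = mex{1,0,0} = 2
G(9) = mex{2,1,0} = 3
G(10) = mex{2,1,0} = 3
G(11) = mex{2,1,1} = 0
G(12) = mex{3,2,1} = 0
G(13) = mex{3,2,1} = 0
G(14) = mex{0,2,2} = 1
G(15) = mex{0,3,2} = 1
G(16) = mex{0,3,2} = 1
G(17) = mex{1,0,3} = 2
G(18) = mex{1,0,3} = 2
G(19) = mex{1,0,0} = 2
G(20) = mex{2,1,0} = 3
G(21) = mex{2,1,0} = 3
G(22) = mex{2,1,1} = 0
G(23) = mex{3,2,1} = 0
G(n+11) = G(n) holds for n = 0,…,7 (a full window of length max(S) = 8), so the sequence is purely periodic with period 11.

11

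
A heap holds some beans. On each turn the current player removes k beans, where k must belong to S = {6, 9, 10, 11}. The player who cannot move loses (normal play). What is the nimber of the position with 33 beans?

G(0) = 0
G(1) = mex{} = 0
G(2) = mex{} = 0
G(3) = mex{} = 0
G(4) = mex{} = 0
G(5) = mex{} = 0
G(6) = mex{0} = 1
G(7) = mex{0} = 1
G(8) = mex{0} = 1
G(9) = mex{0,0} = 1
G(10) = mex{0,0,0} = 1
G(11) = mex{0,0,0,0} = 1
G(12) = mex{1,0,0,0} = 2
G(13) = mex{1,0,0,0} = 2
G(14) = mex{1,0,0,0} = 2
G(15) = mex{1,1,0,0} = 2
G(16) = mex{1,1,1,0} = 2
G(17) = mex{1,1,1,1} = 0
G(18) = mex{2,1,1,1} = 0
G(19) = mex{2,1,1,1} = 0
G(20) = mex{2,1,1,1} = 0
G(21) = mex{2,2,1,1} = 0
G(22) = mex{2,2,2,1} = 0
G(23) = mex{0,2,2,2} = 1
G(24) = mex{0,2,2,2} = 1
G(25) = mex{0,2,2,2} = 1
G(26) = mex{0,0,2,2} = 1
G(27) = mex{0,0,0,2} = 1
G(28) = mex{0,0,0,0} = 1
G(29) = mex{1,0,0,0} = 2
G(30) = mex{1,0,0,0} = 2
G(31) = mex{1,0,0,0} = 2
G(32) = mex{1,1,0,0} = 2
G(33) = mex{1,1,1,0} = 2

2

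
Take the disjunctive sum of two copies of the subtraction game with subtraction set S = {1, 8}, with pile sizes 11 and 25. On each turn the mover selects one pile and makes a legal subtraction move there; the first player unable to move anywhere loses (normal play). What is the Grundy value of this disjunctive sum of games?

All piles use S = {1, 8}:
n :  0  1  2  3  4  5  6  7  8  9 10 11 12 13 14 15 16 17 18 19 20 21 22 23 24 25
G :  0  1  0  1  0  1  0  1  2  0  1  0  1  0  1  0  1  2  0  1  0  1  0  1  0  1
Pile A: G(11) = 0.
Pile B: G(25) = 1.
Combined Grundy value = 0 ⊕ 1 = 1.

1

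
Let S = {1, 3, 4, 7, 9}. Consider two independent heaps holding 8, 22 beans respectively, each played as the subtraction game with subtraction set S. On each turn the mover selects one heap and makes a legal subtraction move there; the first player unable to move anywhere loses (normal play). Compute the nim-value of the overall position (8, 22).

All heaps use S = {1, 3, 4, 7, 9}:
G(0) = 0
G(1) = mex{0} = 1
G(2) = mex{1} = 0
G(3) = mex{0,0} = 1
G(4) = mex{1,1,0} = 2
G(5) = mex{2,0,1} = 3
G(6) = mex{3,1,0} = 2
G(7) = mex{2,2,1,0} = 3
G(8) = mex{3,3,2,1} = 0
G(9) = mex{0,2,3,0,0} = 1
G(10) = mex{1,3,2,1,1} = 0
G(11) = mex{0,0,3,2,0} = 1
G(12) = mex{1,1,0,3,1} = 2
G(13) = mex{2,0,1,2,2} = 3
G(14) = mex{3,1,0,3,3} = 2
G(15) = mex{2,2,1,0,2} = 3
G(16) = mex{3,3,2,1,3} = 0
G(17) = mex{0,2,3,0,0} = 1
G(18) = mex{1,3,2,1,1} = 0
G(19) = mex{0,0,3,2,0} = 1
G(20) = mex{1,1,0,3,1} = 2
G(21) = mex{2,0,1,2,2} = 3
G(22) = mex{3,1,0,3,3} = 2
Heap A: G(8) = 0.
Heap B: G(22) = 2.
Combined Grundy value = 0 ⊕ 2 = 2.

2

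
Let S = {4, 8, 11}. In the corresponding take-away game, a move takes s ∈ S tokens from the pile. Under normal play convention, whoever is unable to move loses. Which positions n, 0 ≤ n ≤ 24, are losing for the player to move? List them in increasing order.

n :  0  1  2  3  4  5  6  7  8  9 10 11 12 13 14 15 16 17 18 19 20 21 22 23 24
G :  0  0  0  0  1  1  1  1  2  2  2  2  3  3  3  0  0  0  0  1  1  1  1  2  2
P-positions are exactly the n with G(n) = 0.

0, 1, 2, 3, 15, 16, 17, 18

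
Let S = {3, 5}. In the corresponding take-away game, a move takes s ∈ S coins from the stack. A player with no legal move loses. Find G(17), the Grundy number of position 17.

G(0) = 0
G(1) = mex{} = 0
G(2) = mex{} = 0
G(3) = mex{0} = 1
G(4) = mex{0} = 1
G(5) = mex{0,0} = 1
G(6) = mex{1,0} = 2
G(7) = mex{1,0} = 2
G(8) = mex{1,1} = 0
G(9) = mex{2,1} = 0
G(10) = mex{2,1} = 0
G(11) = mex{0,2} = 1
G(12) = mex{0,2} = 1
G(13) = mex{0,0} = 1
G(14) = mex{1,0} = 2
G(15) = mex{1,0} = 2
G(16) = mex{1,1} = 0
G(17) = mex{2,1} = 0

0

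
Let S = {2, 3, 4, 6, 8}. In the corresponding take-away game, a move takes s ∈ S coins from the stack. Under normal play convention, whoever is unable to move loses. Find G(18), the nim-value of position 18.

4

n :  0  1  2  3  4  5  6  7  8  9 10 11 12 13 14 15 16 17 18
G :  0  0  1  1  2  2  3  3  4  4  0  0  1  1  2  2  3  3  4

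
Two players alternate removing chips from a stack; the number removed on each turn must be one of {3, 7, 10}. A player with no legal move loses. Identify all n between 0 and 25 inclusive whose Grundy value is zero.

0, 1, 2, 6, 14, 15, 19, 20

n :  0  1  2  3  4  5  6  7  8  9 10 11 12 13 14 15 16 17 18 19 20 21 22 23 24 25
G :  0  0  0  1  1  1  0  2  2  1  3  3  2  2  0  0  3  1  1  0  0  2  1  1  3  2
P-positions are exactly the n with G(n) = 0.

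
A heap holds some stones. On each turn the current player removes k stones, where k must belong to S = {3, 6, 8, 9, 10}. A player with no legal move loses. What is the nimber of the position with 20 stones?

2

G(0) = 0
G(1) = mex{} = 0
G(2) = mex{} = 0
G(3) = mex{0} = 1
G(4) = mex{0} = 1
G(5) = mex{0} = 1
G(6) = mex{1,0} = 2
G(7) = mex{1,0} = 2
G(8) = mex{1,0,0} = 2
G(9) = mex{2,1,0,0} = 3
G(10) = mex{2,1,0,0,0} = 3
G(11) = mex{2,1,1,0,0} = 3
G(12) = mex{3,2,1,1,0} = 4
G(13) = mex{3,2,1,1,1} = 0
G(14) = mex{3,2,2,1,1} = 0
G(15) = mex{4,3,2,2,1} = 0
G(16) = mex{0,3,2,2,2} = 1
G(17) = mex{0,3,3,2,2} = 1
G(18) = mex{0,4,3,3,2} = 1
G(19) = mex{1,0,3,3,3} = 2
G(20) = mex{1,0,4,3,3} = 2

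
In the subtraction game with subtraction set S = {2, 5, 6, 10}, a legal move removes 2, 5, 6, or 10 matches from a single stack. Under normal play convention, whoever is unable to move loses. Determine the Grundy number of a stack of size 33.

1

G(0) = 0
G(1) = mex{} = 0
G(2) = mex{0} = 1
G(3) = mex{0} = 1
G(4) = mex{1} = 0
G(5) = mex{1,0} = 2
G(6) = mex{0,0,0} = 1
G(7) = mex{2,1,0} = 3
G(8) = mex{1,1,1} = 0
G(9) = mex{3,0,1} = 2
G(10) = mex{0,2,0,0} = 1
G(11) = mex{2,1,2,0} = 3
G(12) = mex{1,3,1,1} = 0
G(13) = mex{3,0,3,1} = 2
G(14) = mex{0,2,0,0} = 1
G(15) = mex{2,1,2,2} = 0
G(16) = mex{1,3,1,1} = 0
G(17) = mex{0,0,3,3} = 1
G(18) = mex{0,2,0,0} = 1
G(19) = mex{1,1,2,2} = 0
G(20) = mex{1,0,1,1} = 2
G(21) = mex{0,0,0,3} = 1
G(22) = mex{2,1,0,0} = 3
G(23) = mex{1,1,1,2} = 0
G(24) = mex{3,0,1,1} = 2
G(25) = mex{0,2,0,0} = 1
G(26) = mex{2,1,2,0} = 3
G(27) = mex{1,3,1,1} = 0
G(28) = mex{3,0,3,1} = 2
G(29) = mex{0,2,0,0} = 1
G(30) = mex{2,1,2,2} = 0
G(31) = mex{1,3,1,1} = 0
G(32) = mex{0,0,3,3} = 1
G(33) = mex{0,2,0,0} = 1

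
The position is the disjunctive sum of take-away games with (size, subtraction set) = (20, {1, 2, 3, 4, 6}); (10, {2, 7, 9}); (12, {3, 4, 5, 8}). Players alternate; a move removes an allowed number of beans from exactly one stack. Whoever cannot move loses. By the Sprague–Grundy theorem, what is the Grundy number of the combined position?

3

Stack A, S = {1, 2, 3, 4, 6}:
n :  0  1  2  3  4  5  6  7  8  9 10 11 12 13 14 15 16 17 18 19 20
G :  0  1  2  3  4  0  1  2  3  4  0  1  2  3  4  0  1  2  3  4  0
G_A(20) = 0.
Stack B, S = {2, 7, 9}:
n :  0  1  2  3  4  5  6  7  8  9 10
G :  0  0  1  1  0  0  1  1  2  2  3
G_B(10) = 3.
Stack C, S = {3, 4, 5, 8}:
n :  0  1  2  3  4  5  6  7  8  9 10 11 12
G :  0  0  0  1  1  1  2  2  2  3  3  0  0
G_C(12) = 0.
Combined Grundy value = 0 ⊕ 3 ⊕ 0 = 3.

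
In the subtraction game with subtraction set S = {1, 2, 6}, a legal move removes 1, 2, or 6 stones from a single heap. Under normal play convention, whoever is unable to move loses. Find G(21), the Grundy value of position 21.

G(0) = 0
G(1) = mex{0} = 1
G(2) = mex{1,0} = 2
G(3) = mex{2,1} = 0
G(4) = mex{0,2} = 1
G(5) = mex{1,0} = 2
G(6) = mex{2,1,0} = 3
G(7) = mex{3,2,1} = 0
G(8) = mex{0,3,2} = 1
G(9) = mex{1,0,0} = 2
G(10) = mex{2,1,1} = 0
G(11) = mex{0,2,2} = 1
G(12) = mex{1,0,3} = 2
G(13) = mex{2,1,0} = 3
G(14) = mex{3,2,1} = 0
G(15) = mex{0,3,2} = 1
G(16) = mex{1,0,0} = 2
G(17) = mex{2,1,1} = 0
G(18) = mex{0,2,2} = 1
G(19) = mex{1,0,3} = 2
G(20) = mex{2,1,0} = 3
G(21) = mex{3,2,1} = 0

0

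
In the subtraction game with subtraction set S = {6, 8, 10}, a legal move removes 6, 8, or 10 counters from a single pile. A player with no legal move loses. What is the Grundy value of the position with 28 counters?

n :  0  1  2  3  4  5  6  7  8  9 10 11 12 13 14 15 16 17 18 19 20 21 22 23 24 25 26 27 28
G :  0  0  0  0  0  0  1  1  1  1  1  1  2  2  2  2  0  0  0  0  0  0  1  1  1  1  1  1  2

2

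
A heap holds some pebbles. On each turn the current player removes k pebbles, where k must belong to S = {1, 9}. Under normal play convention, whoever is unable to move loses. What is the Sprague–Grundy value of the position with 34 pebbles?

0

G(0) = 0
G(1) = mex{0} = 1
G(2) = mex{1} = 0
G(3) = mex{0} = 1
G(4) = mex{1} = 0
G(5) = mex{0} = 1
G(6) = mex{1} = 0
G(7) = mex{0} = 1
G(8) = mex{1} = 0
G(9) = mex{0,0} = 1
G(10) = mex{1,1} = 0
G(11) = mex{0,0} = 1
G(12) = mex{1,1} = 0
G(13) = mex{0,0} = 1
G(14) = mex{1,1} = 0
G(15) = mex{0,0} = 1
G(16) = mex{1,1} = 0
G(17) = mex{0,0} = 1
G(18) = mex{1,1} = 0
G(19) = mex{0,0} = 1
G(20) = mex{1,1} = 0
G(21) = mex{0,0} = 1
G(22) = mex{1,1} = 0
G(23) = mex{0,0} = 1
G(24) = mex{1,1} = 0
G(25) = mex{0,0} = 1
G(26) = mex{1,1} = 0
G(27) = mex{0,0} = 1
G(28) = mex{1,1} = 0
G(29) = mex{0,0} = 1
G(30) = mex{1,1} = 0
G(31) = mex{0,0} = 1
G(32) = mex{1,1} = 0
G(33) = mex{0,0} = 1
G(34) = mex{1,1} = 0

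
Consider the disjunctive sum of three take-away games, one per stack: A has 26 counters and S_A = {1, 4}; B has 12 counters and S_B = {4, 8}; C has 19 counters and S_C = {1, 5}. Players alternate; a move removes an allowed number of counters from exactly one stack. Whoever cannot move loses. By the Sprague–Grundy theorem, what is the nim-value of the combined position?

Stack A, S = {1, 4}:
G(0) = 0
G(1) = mex{0} = 1
G(2) = mex{1} = 0
G(3) = mex{0} = 1
G(4) = mex{1,0} = 2
G(5) = mex{2,1} = 0
G(6) = mex{0,0} = 1
G(7) = mex{1,1} = 0
G(8) = mex{0,2} = 1
G(9) = mex{1,0} = 2
G(10) = mex{2,1} = 0
G(11) = mex{0,0} = 1
G(12) = mex{1,1} = 0
G(13) = mex{0,2} = 1
G(14) = mex{1,0} = 2
G(15) = mex{2,1} = 0
G(16) = mex{0,0} = 1
G(17) = mex{1,1} = 0
G(18) = mex{0,2} = 1
G(19) = mex{1,0} = 2
G(20) = mex{2,1} = 0
G(21) = mex{0,0} = 1
G(22) = mex{1,1} = 0
G(23) = mex{0,2} = 1
G(24) = mex{1,0} = 2
G(25) = mex{2,1} = 0
G(26) = mex{0,0} = 1
G_A(26) = 1.
Stack B, S = {4, 8}:
n :  0  1  2  3  4  5  6  7  8  9 10 11 12
G :  0  0  0  0  1  1  1  1  2  2  2  2  0
G_B(12) = 0.
Stack C, S = {1, 5}:
G(0) = 0
G(1) = mex{0} = 1
G(2) = mex{1} = 0
G(3) = mex{0} = 1
G(4) = mex{1} = 0
G(5) = mex{0,0} = 1
G(6) = mex{1,1} = 0
G(7) = mex{0,0} = 1
G(8) = mex{1,1} = 0
G(9) = mex{0,0} = 1
G(10) = mex{1,1} = 0
G(11) = mex{0,0} = 1
G(12) = mex{1,1} = 0
G(13) = mex{0,0} = 1
G(14) = mex{1,1} = 0
G(15) = mex{0,0} = 1
G(16) = mex{1,1} = 0
G(17) = mex{0,0} = 1
G(18) = mex{1,1} = 0
G(19) = mex{0,0} = 1
G_C(19) = 1.
Combined Grundy value = 1 ⊕ 0 ⊕ 1 = 0.

0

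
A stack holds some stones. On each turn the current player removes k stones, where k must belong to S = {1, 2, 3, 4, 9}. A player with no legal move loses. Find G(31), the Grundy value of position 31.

G(0) = 0
G(1) = mex{0} = 1
G(2) = mex{1,0} = 2
G(3) = mex{2,1,0} = 3
G(4) = mex{3,2,1,0} = 4
G(5) = mex{4,3,2,1} = 0
G(6) = mex{0,4,3,2} = 1
G(7) = mex{1,0,4,3} = 2
G(8) = mex{2,1,0,4} = 3
G(9) = mex{3,2,1,0,0} = 4
G(10) = mex{4,3,2,1,1} = 0
G(11) = mex{0,4,3,2,2} = 1
G(12) = mex{1,0,4,3,3} = 2
G(13) = mex{2,1,0,4,4} = 3
G(14) = mex{3,2,1,0,0} = 4
G(15) = mex{4,3,2,1,1} = 0
G(16) = mex{0,4,3,2,2} = 1
G(17) = mex{1,0,4,3,3} = 2
G(18) = mex{2,1,0,4,4} = 3
G(19) = mex{3,2,1,0,0} = 4
G(20) = mex{4,3,2,1,1} = 0
G(21) = mex{0,4,3,2,2} = 1
G(22) = mex{1,0,4,3,3} = 2
G(23) = mex{2,1,0,4,4} = 3
G(24) = mex{3,2,1,0,0} = 4
G(25) = mex{4,3,2,1,1} = 0
G(26) = mex{0,4,3,2,2} = 1
G(27) = mex{1,0,4,3,3} = 2
G(28) = mex{2,1,0,4,4} = 3
G(29) = mex{3,2,1,0,0} = 4
G(30) = mex{4,3,2,1,1} = 0
G(31) = mex{0,4,3,2,2} = 1

1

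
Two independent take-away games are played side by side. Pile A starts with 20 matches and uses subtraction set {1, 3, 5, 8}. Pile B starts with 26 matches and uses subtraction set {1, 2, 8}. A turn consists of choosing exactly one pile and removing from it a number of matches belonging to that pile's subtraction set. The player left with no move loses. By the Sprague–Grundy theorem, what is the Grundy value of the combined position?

Pile A, S = {1, 3, 5, 8}:
G(0) = 0
G(1) = mex{0} = 1
G(2) = mex{1} = 0
G(3) = mex{0,0} = 1
G(4) = mex{1,1} = 0
G(5) = mex{0,0,0} = 1
G(6) = mex{1,1,1} = 0
G(7) = mex{0,0,0} = 1
G(8) = mex{1,1,1,0} = 2
G(9) = mex{2,0,0,1} = 3
G(10) = mex{3,1,1,0} = 2
G(11) = mex{2,2,0,1} = 3
G(12) = mex{3,3,1,0} = 2
G(13) = mex{2,2,2,1} = 0
G(14) = mex{0,3,3,0} = 1
G(15) = mex{1,2,2,1} = 0
G(16) = mex{0,0,3,2} = 1
G(17) = mex{1,1,2,3} = 0
G(18) = mex{0,0,0,2} = 1
G(19) = mex{1,1,1,3} = 0
G(20) = mex{0,0,0,2} = 1
G_A(20) = 1.
Pile B, S = {1, 2, 8}:
G(0) = 0
G(1) = mex{0} = 1
G(2) = mex{1,0} = 2
G(3) = mex{2,1} = 0
G(4) = mex{0,2} = 1
G(5) = mex{1,0} = 2
G(6) = mex{2,1} = 0
G(7) = mex{0,2} = 1
G(8) = mex{1,0,0} = 2
G(9) = mex{2,1,1} = 0
G(10) = mex{0,2,2} = 1
G(11) = mex{1,0,0} = 2
G(12) = mex{2,1,1} = 0
G(13) = mex{0,2,2} = 1
G(14) = mex{1,0,0} = 2
G(15) = mex{2,1,1} = 0
G(16) = mex{0,2,2} = 1
G(17) = mex{1,0,0} = 2
G(18) = mex{2,1,1} = 0
G(19) = mex{0,2,2} = 1
G(20) = mex{1,0,0} = 2
G(21) = mex{2,1,1} = 0
G(22) = mex{0,2,2} = 1
G(23) = mex{1,0,0} = 2
G(24) = mex{2,1,1} = 0
G(25) = mex{0,2,2} = 1
G(26) = mex{1,0,0} = 2
G_B(26) = 2.
Combined Grundy value = 1 ⊕ 2 = 3.

3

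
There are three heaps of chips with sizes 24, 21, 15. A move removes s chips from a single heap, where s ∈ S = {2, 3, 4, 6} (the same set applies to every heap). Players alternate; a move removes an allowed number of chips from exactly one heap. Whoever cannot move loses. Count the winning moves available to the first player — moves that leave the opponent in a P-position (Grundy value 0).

4

All heaps use S = {2, 3, 4, 6}:
G(0) = 0
G(1) = mex{} = 0
G(2) = mex{0} = 1
G(3) = mex{0,0} = 1
G(4) = mex{1,0,0} = 2
G(5) = mex{1,1,0} = 2
G(6) = mex{2,1,1,0} = 3
G(7) = mex{2,2,1,0} = 3
G(8) = mex{3,2,2,1} = 0
G(9) = mex{3,3,2,1} = 0
G(10) = mex{0,3,3,2} = 1
G(11) = mex{0,0,3,2} = 1
G(12) = mex{1,0,0,3} = 2
G(13) = mex{1,1,0,3} = 2
G(14) = mex{2,1,1,0} = 3
G(15) = mex{2,2,1,0} = 3
G(16) = mex{3,2,2,1} = 0
G(17) = mex{3,3,2,1} = 0
G(18) = mex{0,3,3,2} = 1
G(19) = mex{0,0,3,2} = 1
G(20) = mex{1,0,0,3} = 2
G(21) = mex{1,1,0,3} = 2
G(22) = mex{2,1,1,0} = 3
G(23) = mex{2,2,1,0} = 3
G(24) = mex{3,2,2,1} = 0
Heap A: G(24) = 0.
Heap B: G(21) = 2.
Heap C: G(15) = 3.
Combined Grundy value = 0 ⊕ 2 ⊕ 3 = 1.
A winning move leaves total XOR = 0, i.e. changes one component's Grundy value g to g ⊕ X where X is the current total.
Heap A: need g' = 0⊕1 = 1. Options: 24−2→G=3, 24−3→G=2, 24−4→G=2, 24−6→G=1. Hits: 1.
Heap B: need g' = 2⊕1 = 3. Options: 21−2→G=1, 21−3→G=1, 21−4→G=0, 21−6→G=3. Hits: 1.
Heap C: need g' = 3⊕1 = 2. Options: 15−2→G=2, 15−3→G=2, 15−4→G=1, 15−6→G=0. Hits: 2.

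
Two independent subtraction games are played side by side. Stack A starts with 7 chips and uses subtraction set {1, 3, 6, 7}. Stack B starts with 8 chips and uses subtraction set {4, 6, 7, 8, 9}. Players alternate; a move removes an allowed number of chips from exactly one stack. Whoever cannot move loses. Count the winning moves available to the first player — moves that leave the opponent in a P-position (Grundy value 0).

1

Stack A, S = {1, 3, 6, 7}:
G(0) = 0
G(1) = mex{0} = 1
G(2) = mex{1} = 0
G(3) = mex{0,0} = 1
G(4) = mex{1,1} = 0
G(5) = mex{0,0} = 1
G(6) = mex{1,1,0} = 2
G(7) = mex{2,0,1,0} = 3
G_A(7) = 3.
Stack B, S = {4, 6, 7, 8, 9}:
n : 0 1 2 3 4 5 6 7 8
G : 0 0 0 0 1 1 1 1 2
G_B(8) = 2.
Combined Grundy value = 3 ⊕ 2 = 1.
A winning move leaves total XOR = 0, i.e. changes one component's Grundy value g to g ⊕ X where X is the current total.
Stack A: need g' = 3⊕1 = 2. Options: 7−1→G=2, 7−3→G=0, 7−6→G=1, 7−7→G=0. Hits: 1.
Stack B: need g' = 2⊕1 = 3. Options: 8−4→G=1, 8−6→G=0, 8−7→G=0, 8−8→G=0. Hits: 0.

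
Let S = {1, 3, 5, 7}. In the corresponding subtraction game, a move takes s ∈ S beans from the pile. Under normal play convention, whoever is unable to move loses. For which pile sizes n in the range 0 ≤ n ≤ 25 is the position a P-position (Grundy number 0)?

0, 2, 4, 6, 8, 10, 12, 14, 16, 18, 20, 22, 24

n :  0  1  2  3  4  5  6  7  8  9 10 11 12 13 14 15 16 17 18 19 20 21 22 23 24 25
G :  0  1  0  1  0  1  0  1  0  1  0  1  0  1  0  1  0  1  0  1  0  1  0  1  0  1
P-positions are exactly the n with G(n) = 0.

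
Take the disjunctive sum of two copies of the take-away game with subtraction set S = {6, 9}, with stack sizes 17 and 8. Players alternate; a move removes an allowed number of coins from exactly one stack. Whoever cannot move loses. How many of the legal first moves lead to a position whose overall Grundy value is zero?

All stacks use S = {6, 9}:
G(0) = 0
G(1) = mex{} = 0
G(2) = mex{} = 0
G(3) = mex{} = 0
G(4) = mex{} = 0
G(5) = mex{} = 0
G(6) = mex{0} = 1
G(7) = mex{0} = 1
G(8) = mex{0} = 1
G(9) = mex{0,0} = 1
G(10) = mex{0,0} = 1
G(11) = mex{0,0} = 1
G(12) = mex{1,0} = 2
G(13) = mex{1,0} = 2
G(14) = mex{1,0} = 2
G(15) = mex{1,1} = 0
G(16) = mex{1,1} = 0
G(17) = mex{1,1} = 0
Stack A: G(17) = 0.
Stack B: G(8) = 1.
Combined Grundy value = 0 ⊕ 1 = 1.
A winning move leaves total XOR = 0, i.e. changes one component's Grundy value g to g ⊕ X where X is the current total.
Stack A: need g' = 0⊕1 = 1. Options: 17−6→G=1, 17−9→G=1. Hits: 2.
Stack B: need g' = 1⊕1 = 0. Options: 8−6→G=0. Hits: 1.

3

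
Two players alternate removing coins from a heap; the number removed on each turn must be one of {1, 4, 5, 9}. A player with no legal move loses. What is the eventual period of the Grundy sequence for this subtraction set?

8

G(0) = 0
G(1) = mex{0} = 1
G(2) = mex{1} = 0
G(3) = mex{0} = 1
G(4) = mex{1,0} = 2
G(5) = mex{2,1,0} = 3
G(6) = mex{3,0,1} = 2
G(7) = mex{2,1,0} = 3
G(8) = mex{3,2,1} = 0
G(9) = mex{0,3,2,0} = 1
G(10) = mex{1,2,3,1} = 0
G(11) = mex{0,3,2,0} = 1
G(12) = mex{1,0,3,1} = 2
G(13) = mex{2,1,0,2} = 3
G(14) = mex{3,0,1,3} = 2
G(15) = mex{2,1,0,2} = 3
G(16) = mex{3,2,1,3} = 0
G(17) = mex{0,3,2,0} = 1
G(18) = mex{1,2,3,1} = 0
G(n+8) = G(n) holds for n = 0,…,8 (a full window of length max(S) = 9), so the sequence is purely periodic with period 8.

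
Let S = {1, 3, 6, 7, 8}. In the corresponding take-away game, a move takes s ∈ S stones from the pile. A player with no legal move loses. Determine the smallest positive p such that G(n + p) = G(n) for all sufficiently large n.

13

G(0) = 0
G(1) = mex{0} = 1
G(2) = mex{1} = 0
G(3) = mex{0,0} = 1
G(4) = mex{1,1} = 0
G(5) = mex{0,0} = 1
G(6) = mex{1,1,0} = 2
G(7) = mex{2,0,1,0} = 3
G(8) = mex{3,1,0,1,0} = 2
G(9) = mex{2,2,1,0,1} = 3
G(10) = mex{3,3,0,1,0} = 2
G(11) = mex{2,2,1,0,1} = 3
G(12) = mex{3,3,2,1,0} = 4
G(13) = mex{4,2,3,2,1} = 0
G(14) = mex{0,3,2,3,2} = 1
G(15) = mex{1,4,3,2,3} = 0
G(16) = mex{0,0,2,3,2} = 1
G(17) = mex{1,1,3,2,3} = 0
G(18) = mex{0,0,4,3,2} = 1
G(19) = mex{1,1,0,4,3} = 2
G(20) = mex{2,0,1,0,4} = 3
G(21) = mex{3,1,0,1,0} = 2
G(22) = mex{2,2,1,0,1} = 3
G(23) = mex{3,3,0,1,0} = 2
G(24) = mex{2,2,1,0,1} = 3
G(25) = mex{3,3,2,1,0} = 4
G(26) = mex{4,2,3,2,1} = 0
G(27) = mex{0,3,2,3,2} = 1
G(n+13) = G(n) holds for n = 0,…,7 (a full window of length max(S) = 8), so the sequence is purely periodic with period 13.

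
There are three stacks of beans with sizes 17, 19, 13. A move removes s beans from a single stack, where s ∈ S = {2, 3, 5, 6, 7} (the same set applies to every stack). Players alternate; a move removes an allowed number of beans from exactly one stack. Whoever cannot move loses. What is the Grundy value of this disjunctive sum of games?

All stacks use S = {2, 3, 5, 6, 7}:
G(0) = 0
G(1) = mex{} = 0
G(2) = mex{0} = 1
G(3) = mex{0,0} = 1
G(4) = mex{1,0} = 2
G(5) = mex{1,1,0} = 2
G(6) = mex{2,1,0,0} = 3
G(7) = mex{2,2,1,0,0} = 3
G(8) = mex{3,2,1,1,0} = 4
G(9) = mex{3,3,2,1,1} = 0
G(10) = mex{4,3,2,2,1} = 0
G(11) = mex{0,4,3,2,2} = 1
G(12) = mex{0,0,3,3,2} = 1
G(13) = mex{1,0,4,3,3} = 2
G(14) = mex{1,1,0,4,3} = 2
G(15) = mex{2,1,0,0,4} = 3
G(16) = mex{2,2,1,0,0} = 3
G(17) = mex{3,2,1,1,0} = 4
G(18) = mex{3,3,2,1,1} = 0
G(19) = mex{4,3,2,2,1} = 0
Stack A: G(17) = 4.
Stack B: G(19) = 0.
Stack C: G(13) = 2.
Combined Grundy value = 4 ⊕ 0 ⊕ 2 = 6.

6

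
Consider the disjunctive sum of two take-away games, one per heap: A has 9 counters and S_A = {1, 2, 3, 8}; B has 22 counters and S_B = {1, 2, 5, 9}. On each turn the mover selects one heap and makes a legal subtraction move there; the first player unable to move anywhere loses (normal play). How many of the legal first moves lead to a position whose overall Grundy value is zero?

3

Heap A, S = {1, 2, 3, 8}:
G(0) = 0
G(1) = mex{0} = 1
G(2) = mex{1,0} = 2
G(3) = mex{2,1,0} = 3
G(4) = mex{3,2,1} = 0
G(5) = mex{0,3,2} = 1
G(6) = mex{1,0,3} = 2
G(7) = mex{2,1,0} = 3
G(8) = mex{3,2,1,0} = 4
G(9) = mex{4,3,2,1} = 0
G_A(9) = 0.
Heap B, S = {1, 2, 5, 9}:
n :  0  1  2  3  4  5  6  7  8  9 10 11 12 13 14 15 16 17 18 19 20 21 22
G :  0  1  2  0  1  2  0  1  2  3  0  1  2  0  1  2  0  1  2  3  0  1  2
G_B(22) = 2.
Combined Grundy value = 0 ⊕ 2 = 2.
A winning move leaves total XOR = 0, i.e. changes one component's Grundy value g to g ⊕ X where X is the current total.
Heap A: need g' = 0⊕2 = 2. Options: 9−1→G=4, 9−2→G=3, 9−3→G=2, 9−8→G=1. Hits: 1.
Heap B: need g' = 2⊕2 = 0. Options: 22−1→G=1, 22−2→G=0, 22−5→G=1, 22−9→G=0. Hits: 2.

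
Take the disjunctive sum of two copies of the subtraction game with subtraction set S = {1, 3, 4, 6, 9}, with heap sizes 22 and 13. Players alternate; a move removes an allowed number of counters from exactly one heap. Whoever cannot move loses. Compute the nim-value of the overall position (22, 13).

2

All heaps use S = {1, 3, 4, 6, 9}:
n :  0  1  2  3  4  5  6  7  8  9 10 11 12 13 14 15 16 17 18 19 20 21 22
G :  0  1  0  1  2  3  2  0  1  4  3  2  0  1  0  1  2  3  2  0  1  4  3
Heap A: G(22) = 3.
Heap B: G(13) = 1.
Combined Grundy value = 3 ⊕ 1 = 2.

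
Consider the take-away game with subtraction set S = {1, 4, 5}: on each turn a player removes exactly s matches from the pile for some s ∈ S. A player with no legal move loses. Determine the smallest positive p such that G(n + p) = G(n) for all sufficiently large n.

8

n :  0  1  2  3  4  5  6  7  8  9 10 11 12 13 14 15 16 17
G :  0  1  0  1  2  3  2  3  0  1  0  1  2  3  2  3  0  1
G(n+8) = G(n) holds for n = 0,…,4 (a full window of length max(S) = 5), so the sequence is purely periodic with period 8.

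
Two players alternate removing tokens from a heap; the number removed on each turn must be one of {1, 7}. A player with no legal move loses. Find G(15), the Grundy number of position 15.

G(0) = 0
G(1) = mex{0} = 1
G(2) = mex{1} = 0
G(3) = mex{0} = 1
G(4) = mex{1} = 0
G(5) = mex{0} = 1
G(6) = mex{1} = 0
G(7) = mex{0,0} = 1
G(8) = mex{1,1} = 0
G(9) = mex{0,0} = 1
G(10) = mex{1,1} = 0
G(11) = mex{0,0} = 1
G(12) = mex{1,1} = 0
G(13) = mex{0,0} = 1
G(14) = mex{1,1} = 0
G(15) = mex{0,0} = 1

1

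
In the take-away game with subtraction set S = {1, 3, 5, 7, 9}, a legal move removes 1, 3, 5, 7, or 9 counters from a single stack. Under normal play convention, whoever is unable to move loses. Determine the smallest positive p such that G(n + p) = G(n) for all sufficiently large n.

n :  0  1  2  3  4  5  6  7  8  9 10 11 12 13 14
G :  0  1  0  1  0  1  0  1  0  1  0  1  0  1  0
G(n+2) = G(n) holds for n = 0,…,8 (a full window of length max(S) = 9), so the sequence is purely periodic with period 2.

2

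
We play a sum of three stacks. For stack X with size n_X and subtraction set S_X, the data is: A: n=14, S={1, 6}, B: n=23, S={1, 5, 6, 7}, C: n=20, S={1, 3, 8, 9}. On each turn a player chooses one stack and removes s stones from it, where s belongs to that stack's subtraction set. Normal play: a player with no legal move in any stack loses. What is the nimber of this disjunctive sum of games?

Stack A, S = {1, 6}:
G(0) = 0
G(1) = mex{0} = 1
G(2) = mex{1} = 0
G(3) = mex{0} = 1
G(4) = mex{1} = 0
G(5) = mex{0} = 1
G(6) = mex{1,0} = 2
G(7) = mex{2,1} = 0
G(8) = mex{0,0} = 1
G(9) = mex{1,1} = 0
G(10) = mex{0,0} = 1
G(11) = mex{1,1} = 0
G(12) = mex{0,2} = 1
G(13) = mex{1,0} = 2
G(14) = mex{2,1} = 0
G_A(14) = 0.
Stack B, S = {1, 5, 6, 7}:
G(0) = 0
G(1) = mex{0} = 1
G(2) = mex{1} = 0
G(3) = mex{0} = 1
G(4) = mex{1} = 0
G(5) = mex{0,0} = 1
G(6) = mex{1,1,0} = 2
G(7) = mex{2,0,1,0} = 3
G(8) = mex{3,1,0,1} = 2
G(9) = mex{2,0,1,0} = 3
G(10) = mex{3,1,0,1} = 2
G(11) = mex{2,2,1,0} = 3
G(12) = mex{3,3,2,1} = 0
G(13) = mex{0,2,3,2} = 1
G(14) = mex{1,3,2,3} = 0
G(15) = mex{0,2,3,2} = 1
G(16) = mex{1,3,2,3} = 0
G(17) = mex{0,0,3,2} = 1
G(18) = mex{1,1,0,3} = 2
G(19) = mex{2,0,1,0} = 3
G(20) = mex{3,1,0,1} = 2
G(21) = mex{2,0,1,0} = 3
G(22) = mex{3,1,0,1} = 2
G(23) = mex{2,2,1,0} = 3
G_B(23) = 3.
Stack C, S = {1, 3, 8, 9}:
G(0) = 0
G(1) = mex{0} = 1
G(2) = mex{1} = 0
G(3) = mex{0,0} = 1
G(4) = mex{1,1} = 0
G(5) = mex{0,0} = 1
G(6) = mex{1,1} = 0
G(7) = mex{0,0} = 1
G(8) = mex{1,1,0} = 2
G(9) = mex{2,0,1,0} = 3
G(10) = mex{3,1,0,1} = 2
G(11) = mex{2,2,1,0} = 3
G(12) = mex{3,3,0,1} = 2
G(13) = mex{2,2,1,0} = 3
G(14) = mex{3,3,0,1} = 2
G(15) = mex{2,2,1,0} = 3
G(16) = mex{3,3,2,1} = 0
G(17) = mex{0,2,3,2} = 1
G(18) = mex{1,3,2,3} = 0
G(19) = mex{0,0,3,2} = 1
G(20) = mex{1,1,2,3} = 0
G_C(20) = 0.
Combined Grundy value = 0 ⊕ 3 ⊕ 0 = 3.

3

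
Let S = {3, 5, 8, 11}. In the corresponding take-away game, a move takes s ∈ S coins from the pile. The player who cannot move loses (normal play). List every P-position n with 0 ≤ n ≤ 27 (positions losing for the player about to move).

n :  0  1  2  3  4  5  6  7  8  9 10 11 12 13 14 15 16 17 18 19 20 21 22 23 24 25 26 27
G :  0  0  0  1  1  1  2  2  2  3  3  3  4  4  0  0  0  1  1  1  2  2  2  3  3  3  4  4
P-positions are exactly the n with G(n) = 0.

0, 1, 2, 14, 15, 16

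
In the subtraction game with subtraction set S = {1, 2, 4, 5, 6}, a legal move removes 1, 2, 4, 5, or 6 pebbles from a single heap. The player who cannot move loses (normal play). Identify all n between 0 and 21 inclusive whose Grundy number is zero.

n :  0  1  2  3  4  5  6  7  8  9 10 11 12 13 14 15 16 17 18 19 20 21
G :  0  1  2  0  1  2  3  4  5  3  0  1  2  0  1  2  3  4  5  3  0  1
P-positions are exactly the n with G(n) = 0.

0, 3, 10, 13, 20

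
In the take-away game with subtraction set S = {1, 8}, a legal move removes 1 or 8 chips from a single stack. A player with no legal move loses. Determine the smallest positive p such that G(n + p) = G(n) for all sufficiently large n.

9

G(0) = 0
G(1) = mex{0} = 1
G(2) = mex{1} = 0
G(3) = mex{0} = 1
G(4) = mex{1} = 0
G(5) = mex{0} = 1
G(6) = mex{1} = 0
G(7) = mex{0} = 1
G(8) = mex{1,0} = 2
G(9) = mex{2,1} = 0
G(10) = mex{0,0} = 1
G(11) = mex{1,1} = 0
G(12) = mex{0,0} = 1
G(13) = mex{1,1} = 0
G(14) = mex{0,0} = 1
G(15) = mex{1,1} = 0
G(16) = mex{0,2} = 1
G(17) = mex{1,0} = 2
G(18) = mex{2,1} = 0
G(19) = mex{0,0} = 1
G(n+9) = G(n) holds for n = 0,…,7 (a full window of length max(S) = 8), so the sequence is purely periodic with period 9.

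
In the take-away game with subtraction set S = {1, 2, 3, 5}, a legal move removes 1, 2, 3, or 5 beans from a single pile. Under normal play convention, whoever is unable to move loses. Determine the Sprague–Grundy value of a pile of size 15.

G(0) = 0
G(1) = mex{0} = 1
G(2) = mex{1,0} = 2
G(3) = mex{2,1,0} = 3
G(4) = mex{3,2,1} = 0
G(5) = mex{0,3,2,0} = 1
G(6) = mex{1,0,3,1} = 2
G(7) = mex{2,1,0,2} = 3
G(8) = mex{3,2,1,3} = 0
G(9) = mex{0,3,2,0} = 1
G(10) = mex{1,0,3,1} = 2
G(11) = mex{2,1,0,2} = 3
G(12) = mex{3,2,1,3} = 0
G(13) = mex{0,3,2,0} = 1
G(14) = mex{1,0,3,1} = 2
G(15) = mex{2,1,0,2} = 3

3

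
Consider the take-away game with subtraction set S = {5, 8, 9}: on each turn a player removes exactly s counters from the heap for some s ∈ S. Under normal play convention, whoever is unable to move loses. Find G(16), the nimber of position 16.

G(0) = 0
G(1) = mex{} = 0
G(2) = mex{} = 0
G(3) = mex{} = 0
G(4) = mex{} = 0
G(5) = mex{0} = 1
G(6) = mex{0} = 1
G(7) = mex{0} = 1
G(8) = mex{0,0} = 1
G(9) = mex{0,0,0} = 1
G(10) = mex{1,0,0} = 2
G(11) = mex{1,0,0} = 2
G(12) = mex{1,0,0} = 2
G(13) = mex{1,1,0} = 2
G(14) = mex{1,1,1} = 0
G(15) = mex{2,1,1} = 0
G(16) = mex{2,1,1} = 0

0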